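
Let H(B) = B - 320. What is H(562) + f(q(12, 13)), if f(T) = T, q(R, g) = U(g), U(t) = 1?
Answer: 243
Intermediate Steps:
q(R, g) = 1
H(B) = -320 + B
H(562) + f(q(12, 13)) = (-320 + 562) + 1 = 242 + 1 = 243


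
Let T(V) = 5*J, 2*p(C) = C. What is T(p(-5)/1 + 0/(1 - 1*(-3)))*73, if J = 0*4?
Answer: 0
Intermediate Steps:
p(C) = C/2
J = 0
T(V) = 0 (T(V) = 5*0 = 0)
T(p(-5)/1 + 0/(1 - 1*(-3)))*73 = 0*73 = 0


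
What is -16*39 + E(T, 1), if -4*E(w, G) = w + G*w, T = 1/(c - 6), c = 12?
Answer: -7489/12 ≈ -624.08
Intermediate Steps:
T = 1/6 (T = 1/(12 - 6) = 1/6 ≈ 0.16667)
E(w, G) = -w/4 - G*w/4 (E(w, G) = -(w + G*w)/4 = -w/4 - G*w/4)
-16*39 + E(T, 1) = -16*39 - 1/4*1/6*(1 + 1) = -624 - 1/4*1/6*2 = -624 - 1/12 = -7489/12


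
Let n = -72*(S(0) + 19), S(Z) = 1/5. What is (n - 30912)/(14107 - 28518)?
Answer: 161472/72055 ≈ 2.2410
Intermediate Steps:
S(Z) = ⅕
n = -6912/5 (n = -72*(⅕ + 19) = -72*96/5 = -6912/5 ≈ -1382.4)
(n - 30912)/(14107 - 28518) = (-6912/5 - 30912)/(14107 - 28518) = -161472/5/(-14411) = -161472/5*(-1/14411) = 161472/72055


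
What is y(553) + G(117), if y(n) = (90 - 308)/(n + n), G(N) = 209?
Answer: 115468/553 ≈ 208.80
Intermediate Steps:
y(n) = -109/n (y(n) = -218*1/(2*n) = -109/n)
y(553) + G(117) = -109/553 + 209 = 115468/553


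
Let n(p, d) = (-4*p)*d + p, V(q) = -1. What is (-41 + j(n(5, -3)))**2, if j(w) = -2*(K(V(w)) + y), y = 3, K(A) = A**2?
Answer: 2401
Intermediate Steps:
n(p, d) = p - 4*d*p (n(p, d) = -4*d*p + p = p - 4*d*p)
j(w) = -8 (j(w) = -2*((-1)**2 + 3) = -2*(1 + 3) = -2*4 = -8)
(-41 + j(n(5, -3)))**2 = (-41 - 8)**2 = (-49)**2 = 2401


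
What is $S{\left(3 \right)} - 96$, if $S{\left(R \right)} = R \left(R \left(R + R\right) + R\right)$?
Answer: $-33$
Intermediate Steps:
$S{\left(R \right)} = R \left(R + 2 R^{2}\right)$ ($S{\left(R \right)} = R \left(R 2 R + R\right) = R \left(2 R^{2} + R\right) = R \left(R + 2 R^{2}\right)$)
$S{\left(3 \right)} - 96 = 3^{2} \left(1 + 2 \cdot 3\right) - 96 = 9 \left(1 + 6\right) - 96 = 9 \cdot 7 - 96 = 63 - 96 = -33$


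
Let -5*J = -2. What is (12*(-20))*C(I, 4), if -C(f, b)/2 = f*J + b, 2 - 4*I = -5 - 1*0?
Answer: 2256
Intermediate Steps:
J = ⅖ (J = -⅕*(-2) = ⅖ ≈ 0.40000)
I = 7/4 (I = ½ - (-5 - 1*0)/4 = ½ - (-5 + 0)/4 = ½ - ¼*(-5) = ½ + 5/4 = 7/4 ≈ 1.7500)
C(f, b) = -2*b - 4*f/5 (C(f, b) = -2*(f*(⅖) + b) = -2*(2*f/5 + b) = -2*(b + 2*f/5) = -2*b - 4*f/5)
(12*(-20))*C(I, 4) = (12*(-20))*(-2*4 - ⅘*7/4) = -240*(-8 - 7/5) = -240*(-47/5) = 2256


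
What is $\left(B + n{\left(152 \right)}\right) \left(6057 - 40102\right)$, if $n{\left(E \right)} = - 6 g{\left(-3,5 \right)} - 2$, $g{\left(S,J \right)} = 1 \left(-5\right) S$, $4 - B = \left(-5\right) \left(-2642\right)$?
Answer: $452730410$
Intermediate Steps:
$B = -13206$ ($B = 4 - \left(-5\right) \left(-2642\right) = 4 - 13210 = -13206$)
$g{\left(S,J \right)} = - 5 S$
$n{\left(E \right)} = -92$ ($n{\left(E \right)} = - 6 \left(\left(-5\right) \left(-3\right)\right) - 2 = \left(-6\right) 15 - 2 = -90 - 2 = -92$)
$\left(B + n{\left(152 \right)}\right) \left(6057 - 40102\right) = \left(-13206 - 92\right) \left(6057 - 40102\right) = \left(-13298\right) \left(-34045\right) = 452730410$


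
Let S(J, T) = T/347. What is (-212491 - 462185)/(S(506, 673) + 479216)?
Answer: -234112572/166288625 ≈ -1.4079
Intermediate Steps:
S(J, T) = T/347 (S(J, T) = T*(1/347) = T/347)
(-212491 - 462185)/(S(506, 673) + 479216) = (-212491 - 462185)/((1/347)*673 + 479216) = -674676/(673/347 + 479216) = -674676/166288625/347 = -674676*347/166288625 = -234112572/166288625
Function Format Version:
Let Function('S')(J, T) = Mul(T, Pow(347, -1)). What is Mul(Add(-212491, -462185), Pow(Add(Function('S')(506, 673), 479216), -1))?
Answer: Rational(-234112572, 166288625) ≈ -1.4079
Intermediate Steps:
Function('S')(J, T) = Mul(Rational(1, 347), T) (Function('S')(J, T) = Mul(T, Rational(1, 347)) = Mul(Rational(1, 347), T))
Mul(Add(-212491, -462185), Pow(Add(Function('S')(506, 673), 479216), -1)) = Mul(Add(-212491, -462185), Pow(Add(Mul(Rational(1, 347), 673), 479216), -1)) = Mul(-674676, Pow(Add(Rational(673, 347), 479216), -1)) = Mul(-674676, Pow(Rational(166288625, 347), -1)) = Mul(-674676, Rational(347, 166288625)) = Rational(-234112572, 166288625)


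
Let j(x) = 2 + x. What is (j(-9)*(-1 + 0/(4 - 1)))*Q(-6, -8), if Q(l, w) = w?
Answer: -56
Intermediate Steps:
(j(-9)*(-1 + 0/(4 - 1)))*Q(-6, -8) = ((2 - 9)*(-1 + 0/(4 - 1)))*(-8) = -7*(-1 + 0/3)*(-8) = -7*(-1 + (⅓)*0)*(-8) = -7*(-1 + 0)*(-8) = -7*(-1)*(-8) = 7*(-8) = -56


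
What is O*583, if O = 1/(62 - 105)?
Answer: -583/43 ≈ -13.558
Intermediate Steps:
O = -1/43 (O = 1/(-43) = -1/43 ≈ -0.023256)
O*583 = -1/43*583 = -583/43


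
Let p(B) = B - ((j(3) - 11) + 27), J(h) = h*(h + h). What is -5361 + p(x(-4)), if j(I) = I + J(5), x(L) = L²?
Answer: -5414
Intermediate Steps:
J(h) = 2*h² (J(h) = h*(2*h) = 2*h²)
j(I) = 50 + I (j(I) = I + 2*5² = I + 2*25 = I + 50 = 50 + I)
p(B) = -69 + B (p(B) = B - (((50 + 3) - 11) + 27) = B - ((53 - 11) + 27) = B - (42 + 27) = B - 1*69 = B - 69 = -69 + B)
-5361 + p(x(-4)) = -5361 + (-69 + (-4)²) = -5361 + (-69 + 16) = -5361 - 53 = -5414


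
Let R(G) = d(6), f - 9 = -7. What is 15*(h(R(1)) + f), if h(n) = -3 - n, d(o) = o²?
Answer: -555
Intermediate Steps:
f = 2 (f = 9 - 7 = 2)
R(G) = 36 (R(G) = 6² = 36)
15*(h(R(1)) + f) = 15*((-3 - 1*36) + 2) = 15*((-3 - 36) + 2) = 15*(-39 + 2) = 15*(-37) = -555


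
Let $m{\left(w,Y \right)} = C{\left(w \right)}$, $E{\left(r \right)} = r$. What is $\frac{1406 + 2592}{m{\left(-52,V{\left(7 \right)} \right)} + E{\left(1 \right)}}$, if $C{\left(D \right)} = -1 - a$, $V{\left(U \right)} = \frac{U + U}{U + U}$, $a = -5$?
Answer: $\frac{3998}{5} \approx 799.6$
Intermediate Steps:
$V{\left(U \right)} = 1$ ($V{\left(U \right)} = \frac{2 U}{2 U} = 2 U \frac{1}{2 U} = 1$)
$C{\left(D \right)} = 4$ ($C{\left(D \right)} = -1 - -5 = -1 + 5 = 4$)
$m{\left(w,Y \right)} = 4$
$\frac{1406 + 2592}{m{\left(-52,V{\left(7 \right)} \right)} + E{\left(1 \right)}} = \frac{1406 + 2592}{4 + 1} = \frac{3998}{5}$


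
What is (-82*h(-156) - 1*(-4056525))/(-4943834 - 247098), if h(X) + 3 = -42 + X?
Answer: -4073007/5190932 ≈ -0.78464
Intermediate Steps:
h(X) = -45 + X (h(X) = -3 + (-42 + X) = -45 + X)
(-82*h(-156) - 1*(-4056525))/(-4943834 - 247098) = (-82*(-45 - 156) - 1*(-4056525))/(-4943834 - 247098) = (-82*(-201) + 4056525)/(-5190932) = (16482 + 4056525)*(-1/5190932) = 4073007*(-1/5190932) = -4073007/5190932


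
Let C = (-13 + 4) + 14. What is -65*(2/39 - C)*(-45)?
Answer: -14475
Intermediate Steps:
C = 5 (C = -9 + 14 = 5)
-65*(2/39 - C)*(-45) = -65*(2/39 - 1*5)*(-45) = -65*(2*(1/39) - 5)*(-45) = -65*(2/39 - 5)*(-45) = -65*(-193/39)*(-45) = (965/3)*(-45) = -14475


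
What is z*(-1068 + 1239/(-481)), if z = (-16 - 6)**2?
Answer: -249234348/481 ≈ -5.1816e+5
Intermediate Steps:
z = 484 (z = (-22)**2 = 484)
z*(-1068 + 1239/(-481)) = 484*(-1068 + 1239/(-481)) = 484*(-1068 + 1239*(-1/481)) = 484*(-1068 - 1239/481) = 484*(-514947/481) = -249234348/481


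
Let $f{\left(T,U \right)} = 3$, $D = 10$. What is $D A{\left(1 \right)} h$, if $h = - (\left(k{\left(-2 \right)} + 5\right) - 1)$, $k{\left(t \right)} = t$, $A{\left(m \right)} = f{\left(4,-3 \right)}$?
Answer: $-60$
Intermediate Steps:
$A{\left(m \right)} = 3$
$h = -2$ ($h = - (\left(-2 + 5\right) - 1) = - (3 - 1) = \left(-1\right) 2 = -2$)
$D A{\left(1 \right)} h = 10 \cdot 3 \left(-2\right) = 30 \left(-2\right) = -60$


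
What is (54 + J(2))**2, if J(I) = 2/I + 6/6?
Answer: 3136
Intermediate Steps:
J(I) = 1 + 2/I (J(I) = 2/I + 6*(1/6) = 2/I + 1 = 1 + 2/I)
(54 + J(2))**2 = (54 + (2 + 2)/2)**2 = (54 + (1/2)*4)**2 = (54 + 2)**2 = 56**2 = 3136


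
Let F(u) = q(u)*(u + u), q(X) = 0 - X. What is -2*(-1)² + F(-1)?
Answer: -4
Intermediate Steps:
q(X) = -X
F(u) = -2*u² (F(u) = (-u)*(u + u) = (-u)*(2*u) = -2*u²)
-2*(-1)² + F(-1) = -2*(-1)² - 2*(-1)² = -2*1 - 2*1 = -2 - 2 = -4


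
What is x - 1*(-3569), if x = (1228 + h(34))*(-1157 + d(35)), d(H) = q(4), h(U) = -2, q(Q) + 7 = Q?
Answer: -1418591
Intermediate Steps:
q(Q) = -7 + Q
d(H) = -3 (d(H) = -7 + 4 = -3)
x = -1422160 (x = (1228 - 2)*(-1157 - 3) = 1226*(-1160) = -1422160)
x - 1*(-3569) = -1422160 - 1*(-3569) = -1422160 + 3569 = -1418591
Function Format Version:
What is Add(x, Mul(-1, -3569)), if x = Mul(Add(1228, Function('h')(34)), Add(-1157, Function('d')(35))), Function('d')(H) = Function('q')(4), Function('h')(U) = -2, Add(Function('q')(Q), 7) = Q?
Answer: -1418591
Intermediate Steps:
Function('q')(Q) = Add(-7, Q)
Function('d')(H) = -3 (Function('d')(H) = Add(-7, 4) = -3)
x = -1422160 (x = Mul(Add(1228, -2), Add(-1157, -3)) = Mul(1226, -1160) = -1422160)
Add(x, Mul(-1, -3569)) = Add(-1422160, Mul(-1, -3569)) = Add(-1422160, 3569) = -1418591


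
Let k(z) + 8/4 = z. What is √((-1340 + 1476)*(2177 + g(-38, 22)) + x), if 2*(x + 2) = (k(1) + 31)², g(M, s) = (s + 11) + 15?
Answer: 6*√8418 ≈ 550.50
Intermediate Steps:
g(M, s) = 26 + s (g(M, s) = (11 + s) + 15 = 26 + s)
k(z) = -2 + z
x = 448 (x = -2 + ((-2 + 1) + 31)²/2 = -2 + (-1 + 31)²/2 = -2 + (½)*30² = -2 + (½)*900 = -2 + 450 = 448)
√((-1340 + 1476)*(2177 + g(-38, 22)) + x) = √((-1340 + 1476)*(2177 + (26 + 22)) + 448) = √(136*(2177 + 48) + 448) = √(136*2225 + 448) = √(302600 + 448) = √303048 = 6*√8418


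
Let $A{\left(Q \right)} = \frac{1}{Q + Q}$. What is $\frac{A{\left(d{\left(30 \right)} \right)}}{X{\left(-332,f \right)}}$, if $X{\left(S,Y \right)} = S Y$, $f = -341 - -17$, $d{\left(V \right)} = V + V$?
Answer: $\frac{1}{12908160} \approx 7.747 \cdot 10^{-8}$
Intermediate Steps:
$d{\left(V \right)} = 2 V$
$f = -324$ ($f = -341 + 17 = -324$)
$A{\left(Q \right)} = \frac{1}{2 Q}$
$\frac{A{\left(d{\left(30 \right)} \right)}}{X{\left(-332,f \right)}} = \frac{\frac{1}{2} \frac{1}{2 \cdot 30}}{\left(-332\right) \left(-324\right)} = \frac{\frac{1}{2} \cdot \frac{1}{60}}{107568} = \frac{1}{2} \cdot \frac{1}{60} \cdot \frac{1}{107568} = \frac{1}{120} \cdot \frac{1}{107568} = \frac{1}{12908160}$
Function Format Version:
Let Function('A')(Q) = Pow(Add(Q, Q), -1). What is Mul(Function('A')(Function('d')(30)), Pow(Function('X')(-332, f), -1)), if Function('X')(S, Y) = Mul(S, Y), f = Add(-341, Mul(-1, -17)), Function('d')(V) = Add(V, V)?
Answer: Rational(1, 12908160) ≈ 7.7470e-8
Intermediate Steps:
Function('d')(V) = Mul(2, V)
f = -324 (f = Add(-341, 17) = -324)
Function('A')(Q) = Mul(Rational(1, 2), Pow(Q, -1)) (Function('A')(Q) = Pow(Mul(2, Q), -1) = Mul(Rational(1, 2), Pow(Q, -1)))
Mul(Function('A')(Function('d')(30)), Pow(Function('X')(-332, f), -1)) = Mul(Mul(Rational(1, 2), Pow(Mul(2, 30), -1)), Pow(Mul(-332, -324), -1)) = Mul(Mul(Rational(1, 2), Pow(60, -1)), Pow(107568, -1)) = Mul(Mul(Rational(1, 2), Rational(1, 60)), Rational(1, 107568)) = Mul(Rational(1, 120), Rational(1, 107568)) = Rational(1, 12908160)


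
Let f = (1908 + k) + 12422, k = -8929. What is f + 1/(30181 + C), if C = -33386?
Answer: 17310204/3205 ≈ 5401.0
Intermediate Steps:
f = 5401 (f = (1908 - 8929) + 12422 = -7021 + 12422 = 5401)
f + 1/(30181 + C) = 5401 + 1/(30181 - 33386) = 5401 + 1/(-3205) = 5401 - 1/3205 = 17310204/3205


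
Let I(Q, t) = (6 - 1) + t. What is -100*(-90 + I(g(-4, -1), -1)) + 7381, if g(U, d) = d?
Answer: 15981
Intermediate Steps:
I(Q, t) = 5 + t
-100*(-90 + I(g(-4, -1), -1)) + 7381 = -100*(-90 + (5 - 1)) + 7381 = -100*(-90 + 4) + 7381 = -100*(-86) + 7381 = 8600 + 7381 = 15981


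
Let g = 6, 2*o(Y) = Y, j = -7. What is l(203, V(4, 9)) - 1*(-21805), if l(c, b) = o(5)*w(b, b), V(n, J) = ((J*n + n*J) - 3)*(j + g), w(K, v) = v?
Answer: 43265/2 ≈ 21633.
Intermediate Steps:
o(Y) = Y/2
V(n, J) = 3 - 2*J*n (V(n, J) = ((J*n + n*J) - 3)*(-7 + 6) = ((J*n + J*n) - 3)*(-1) = (2*J*n - 3)*(-1) = (-3 + 2*J*n)*(-1) = 3 - 2*J*n)
l(c, b) = 5*b/2 (l(c, b) = ((½)*5)*b = 5*b/2)
l(203, V(4, 9)) - 1*(-21805) = 5*(3 - 2*9*4)/2 - 1*(-21805) = 5*(3 - 72)/2 + 21805 = (5/2)*(-69) + 21805 = -345/2 + 21805 = 43265/2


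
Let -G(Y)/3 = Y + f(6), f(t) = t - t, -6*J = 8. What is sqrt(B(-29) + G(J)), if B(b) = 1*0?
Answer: 2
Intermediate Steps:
J = -4/3 (J = -1/6*8 = -4/3 ≈ -1.3333)
f(t) = 0
B(b) = 0
G(Y) = -3*Y (G(Y) = -3*(Y + 0) = -3*Y)
sqrt(B(-29) + G(J)) = sqrt(0 - 3*(-4/3)) = sqrt(0 + 4) = sqrt(4) = 2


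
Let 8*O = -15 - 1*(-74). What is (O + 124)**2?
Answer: 1104601/64 ≈ 17259.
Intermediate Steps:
O = 59/8 (O = (-15 - 1*(-74))/8 = (-15 + 74)/8 = (1/8)*59 = 59/8 ≈ 7.3750)
(O + 124)**2 = (59/8 + 124)**2 = (1051/8)**2 = 1104601/64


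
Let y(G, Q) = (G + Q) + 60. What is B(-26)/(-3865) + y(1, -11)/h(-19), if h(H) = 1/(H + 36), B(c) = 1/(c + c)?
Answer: 170833001/200980 ≈ 850.00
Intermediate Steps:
B(c) = 1/(2*c)
y(G, Q) = 60 + G + Q
h(H) = 1/(36 + H)
B(-26)/(-3865) + y(1, -11)/h(-19) = ((½)/(-26))/(-3865) + (60 + 1 - 11)/(1/(36 - 19)) = ((½)*(-1/26))*(-1/3865) + 50/(1/17) = -1/52*(-1/3865) + 50/(1/17) = 1/200980 + 50*17 = 1/200980 + 850 = 170833001/200980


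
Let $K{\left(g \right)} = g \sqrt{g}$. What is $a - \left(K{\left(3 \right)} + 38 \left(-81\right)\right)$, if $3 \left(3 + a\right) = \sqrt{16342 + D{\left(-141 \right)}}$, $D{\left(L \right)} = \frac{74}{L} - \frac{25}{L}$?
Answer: $3075 - 3 \sqrt{3} + \frac{\sqrt{324888393}}{423} \approx 3112.4$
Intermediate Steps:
$D{\left(L \right)} = \frac{49}{L}$
$a = -3 + \frac{\sqrt{324888393}}{423}$ ($a = -3 + \frac{\sqrt{16342 + \frac{49}{-141}}}{3} = -3 + \frac{\sqrt{16342 + 49 \left(- \frac{1}{141}\right)}}{3} = -3 + \frac{\sqrt{16342 - \frac{49}{141}}}{3} = -3 + \frac{\sqrt{\frac{2304173}{141}}}{3} = -3 + \frac{\frac{1}{141} \sqrt{324888393}}{3} = -3 + \frac{\sqrt{324888393}}{423} \approx 39.612$)
$K{\left(g \right)} = g^{\frac{3}{2}}$
$a - \left(K{\left(3 \right)} + 38 \left(-81\right)\right) = \left(-3 + \frac{\sqrt{324888393}}{423}\right) - \left(3^{\frac{3}{2}} + 38 \left(-81\right)\right) = \left(-3 + \frac{\sqrt{324888393}}{423}\right) - \left(3 \sqrt{3} - 3078\right) = \left(-3 + \frac{\sqrt{324888393}}{423}\right) - \left(-3078 + 3 \sqrt{3}\right) = \left(-3 + \frac{\sqrt{324888393}}{423}\right) + \left(3078 - 3 \sqrt{3}\right) = 3075 - 3 \sqrt{3} + \frac{\sqrt{324888393}}{423}$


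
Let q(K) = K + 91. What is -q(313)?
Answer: -404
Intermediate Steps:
q(K) = 91 + K
-q(313) = -(91 + 313) = -1*404 = -404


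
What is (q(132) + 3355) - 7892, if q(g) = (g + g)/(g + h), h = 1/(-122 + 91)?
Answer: -18552683/4091 ≈ -4535.0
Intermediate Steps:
h = -1/31 (h = 1/(-31) = -1/31 ≈ -0.032258)
q(g) = 2*g/(-1/31 + g) (q(g) = (g + g)/(g - 1/31) = (2*g)/(-1/31 + g) = 2*g/(-1/31 + g))
(q(132) + 3355) - 7892 = (62*132/(-1 + 31*132) + 3355) - 7892 = (62*132/(-1 + 4092) + 3355) - 7892 = (62*132/4091 + 3355) - 7892 = (62*132*(1/4091) + 3355) - 7892 = (8184/4091 + 3355) - 7892 = 13733489/4091 - 7892 = -18552683/4091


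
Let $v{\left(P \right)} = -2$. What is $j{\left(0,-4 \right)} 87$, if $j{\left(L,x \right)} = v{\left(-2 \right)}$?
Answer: $-174$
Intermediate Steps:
$j{\left(L,x \right)} = -2$
$j{\left(0,-4 \right)} 87 = \left(-2\right) 87 = -174$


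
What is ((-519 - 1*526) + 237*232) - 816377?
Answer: -762438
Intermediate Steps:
((-519 - 1*526) + 237*232) - 816377 = ((-519 - 526) + 54984) - 816377 = (-1045 + 54984) - 816377 = 53939 - 816377 = -762438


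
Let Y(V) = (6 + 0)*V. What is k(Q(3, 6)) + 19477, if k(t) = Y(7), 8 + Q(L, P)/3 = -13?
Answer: 19519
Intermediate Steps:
Q(L, P) = -63 (Q(L, P) = -24 + 3*(-13) = -24 - 39 = -63)
Y(V) = 6*V
k(t) = 42 (k(t) = 6*7 = 42)
k(Q(3, 6)) + 19477 = 42 + 19477 = 19519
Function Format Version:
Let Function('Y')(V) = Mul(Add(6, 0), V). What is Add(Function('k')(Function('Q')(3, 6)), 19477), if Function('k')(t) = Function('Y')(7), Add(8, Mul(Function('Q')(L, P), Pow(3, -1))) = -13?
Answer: 19519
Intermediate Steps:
Function('Q')(L, P) = -63 (Function('Q')(L, P) = Add(-24, Mul(3, -13)) = Add(-24, -39) = -63)
Function('Y')(V) = Mul(6, V)
Function('k')(t) = 42 (Function('k')(t) = Mul(6, 7) = 42)
Add(Function('k')(Function('Q')(3, 6)), 19477) = Add(42, 19477) = 19519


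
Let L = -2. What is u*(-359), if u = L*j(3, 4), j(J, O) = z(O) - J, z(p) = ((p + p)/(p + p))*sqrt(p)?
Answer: -718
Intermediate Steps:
z(p) = sqrt(p) (z(p) = ((2*p)/((2*p)))*sqrt(p) = ((2*p)*(1/(2*p)))*sqrt(p) = 1*sqrt(p) = sqrt(p))
j(J, O) = sqrt(O) - J
u = 2 (u = -2*(sqrt(4) - 1*3) = -2*(2 - 3) = -2*(-1) = 2)
u*(-359) = 2*(-359) = -718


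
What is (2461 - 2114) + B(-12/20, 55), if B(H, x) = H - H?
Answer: 347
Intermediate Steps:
B(H, x) = 0
(2461 - 2114) + B(-12/20, 55) = (2461 - 2114) + 0 = 347 + 0 = 347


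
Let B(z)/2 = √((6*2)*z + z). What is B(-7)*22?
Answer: 44*I*√91 ≈ 419.73*I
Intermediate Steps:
B(z) = 2*√13*√z (B(z) = 2*√((6*2)*z + z) = 2*√(12*z + z) = 2*√(13*z) = 2*(√13*√z) = 2*√13*√z)
B(-7)*22 = (2*√13*√(-7))*22 = (2*√13*(I*√7))*22 = (2*I*√91)*22 = 44*I*√91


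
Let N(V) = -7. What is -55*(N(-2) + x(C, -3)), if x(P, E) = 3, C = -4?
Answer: 220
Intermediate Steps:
-55*(N(-2) + x(C, -3)) = -55*(-7 + 3) = -55*(-4) = 220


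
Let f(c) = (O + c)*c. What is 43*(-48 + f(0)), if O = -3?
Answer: -2064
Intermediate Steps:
f(c) = c*(-3 + c) (f(c) = (-3 + c)*c = c*(-3 + c))
43*(-48 + f(0)) = 43*(-48 + 0*(-3 + 0)) = 43*(-48 + 0*(-3)) = 43*(-48 + 0) = 43*(-48) = -2064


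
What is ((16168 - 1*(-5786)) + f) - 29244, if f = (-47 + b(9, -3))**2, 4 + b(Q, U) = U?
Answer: -4374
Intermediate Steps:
b(Q, U) = -4 + U
f = 2916 (f = (-47 + (-4 - 3))**2 = (-47 - 7)**2 = (-54)**2 = 2916)
((16168 - 1*(-5786)) + f) - 29244 = ((16168 - 1*(-5786)) + 2916) - 29244 = ((16168 + 5786) + 2916) - 29244 = (21954 + 2916) - 29244 = 24870 - 29244 = -4374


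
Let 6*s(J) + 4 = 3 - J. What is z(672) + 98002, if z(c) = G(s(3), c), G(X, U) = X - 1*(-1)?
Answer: 294007/3 ≈ 98002.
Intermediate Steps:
s(J) = -⅙ - J/6 (s(J) = -⅔ + (3 - J)/6 = -⅔ + (½ - J/6) = -⅙ - J/6)
G(X, U) = 1 + X (G(X, U) = X + 1 = 1 + X)
z(c) = ⅓ (z(c) = 1 + (-⅙ - ⅙*3) = 1 + (-⅙ - ½) = 1 - ⅔ = ⅓)
z(672) + 98002 = ⅓ + 98002 = 294007/3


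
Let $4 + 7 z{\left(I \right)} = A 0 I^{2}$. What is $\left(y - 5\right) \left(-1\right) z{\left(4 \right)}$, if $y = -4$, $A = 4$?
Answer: $- \frac{36}{7} \approx -5.1429$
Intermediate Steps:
$z{\left(I \right)} = - \frac{4}{7}$ ($z{\left(I \right)} = - \frac{4}{7} + \frac{4 \cdot 0 I^{2}}{7} = - \frac{4}{7} + \frac{0 I^{2}}{7} = - \frac{4}{7} + \frac{1}{7} \cdot 0 = - \frac{4}{7} + 0 = - \frac{4}{7}$)
$\left(y - 5\right) \left(-1\right) z{\left(4 \right)} = \left(-4 - 5\right) \left(-1\right) \left(- \frac{4}{7}\right) = \left(-9\right) \left(-1\right) \left(- \frac{4}{7}\right) = 9 \left(- \frac{4}{7}\right) = - \frac{36}{7}$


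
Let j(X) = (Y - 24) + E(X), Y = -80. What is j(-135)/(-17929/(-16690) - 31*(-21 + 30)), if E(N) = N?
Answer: 3988910/4638581 ≈ 0.85994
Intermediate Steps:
j(X) = -104 + X (j(X) = (-80 - 24) + X = -104 + X)
j(-135)/(-17929/(-16690) - 31*(-21 + 30)) = (-104 - 135)/(-17929/(-16690) - 31*(-21 + 30)) = -239/(-17929*(-1/16690) - 31*9) = -239/(17929/16690 - 279) = -239/(-4638581/16690) = -239*(-16690/4638581) = 3988910/4638581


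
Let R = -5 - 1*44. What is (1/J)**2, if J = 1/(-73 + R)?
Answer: 14884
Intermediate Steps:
R = -49 (R = -5 - 44 = -49)
J = -1/122 (J = 1/(-73 - 49) = 1/(-122) = -1/122 ≈ -0.0081967)
(1/J)**2 = (1/(-1/122))**2 = (-122)**2 = 14884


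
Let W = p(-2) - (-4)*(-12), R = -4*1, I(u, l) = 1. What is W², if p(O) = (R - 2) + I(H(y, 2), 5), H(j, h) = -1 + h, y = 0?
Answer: 2809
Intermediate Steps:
R = -4
p(O) = -5 (p(O) = (-4 - 2) + 1 = -6 + 1 = -5)
W = -53 (W = -5 - (-4)*(-12) = -5 - 1*48 = -5 - 48 = -53)
W² = (-53)² = 2809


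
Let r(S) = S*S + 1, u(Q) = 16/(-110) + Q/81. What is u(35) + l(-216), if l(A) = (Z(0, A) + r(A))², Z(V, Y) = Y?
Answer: 9608394674132/4455 ≈ 2.1568e+9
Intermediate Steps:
u(Q) = -8/55 + Q/81 (u(Q) = 16*(-1/110) + Q*(1/81) = -8/55 + Q/81)
r(S) = 1 + S² (r(S) = S² + 1 = 1 + S²)
l(A) = (1 + A + A²)² (l(A) = (A + (1 + A²))² = (1 + A + A²)²)
u(35) + l(-216) = (-8/55 + (1/81)*35) + (1 - 216 + (-216)²)² = (-8/55 + 35/81) + (1 - 216 + 46656)² = 1277/4455 + 46441² = 1277/4455 + 2156766481 = 9608394674132/4455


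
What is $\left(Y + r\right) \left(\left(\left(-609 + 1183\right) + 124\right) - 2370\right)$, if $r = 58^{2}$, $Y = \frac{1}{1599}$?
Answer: $- \frac{8993749864}{1599} \approx -5.6246 \cdot 10^{6}$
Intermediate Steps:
$Y = \frac{1}{1599} \approx 0.00062539$
$r = 3364$
$\left(Y + r\right) \left(\left(\left(-609 + 1183\right) + 124\right) - 2370\right) = \left(\frac{1}{1599} + 3364\right) \left(\left(\left(-609 + 1183\right) + 124\right) - 2370\right) = \frac{5379037 \left(\left(574 + 124\right) - 2370\right)}{1599} = \frac{5379037 \left(698 - 2370\right)}{1599} = \frac{5379037}{1599} \left(-1672\right) = - \frac{8993749864}{1599}$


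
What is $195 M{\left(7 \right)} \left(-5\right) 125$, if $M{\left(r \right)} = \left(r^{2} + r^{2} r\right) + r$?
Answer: $-48628125$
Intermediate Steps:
$M{\left(r \right)} = r + r^{2} + r^{3}$ ($M{\left(r \right)} = \left(r^{2} + r^{3}\right) + r = r + r^{2} + r^{3}$)
$195 M{\left(7 \right)} \left(-5\right) 125 = 195 \cdot 7 \left(1 + 7 + 7^{2}\right) \left(-5\right) 125 = 195 \cdot 7 \left(1 + 7 + 49\right) \left(-5\right) 125 = 195 \cdot 7 \cdot 57 \left(-5\right) 125 = 195 \cdot 399 \left(-5\right) 125 = 195 \left(-1995\right) 125 = \left(-389025\right) 125 = -48628125$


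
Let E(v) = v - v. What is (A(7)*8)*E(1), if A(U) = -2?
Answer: 0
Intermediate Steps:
E(v) = 0
(A(7)*8)*E(1) = -2*8*0 = -16*0 = 0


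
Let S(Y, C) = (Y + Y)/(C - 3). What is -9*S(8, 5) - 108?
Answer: -180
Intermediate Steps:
S(Y, C) = 2*Y/(-3 + C) (S(Y, C) = (2*Y)/(-3 + C) = 2*Y/(-3 + C))
-9*S(8, 5) - 108 = -18*8/(-3 + 5) - 108 = -18*8/2 - 108 = -9*8 - 108 = -72 - 108 = -180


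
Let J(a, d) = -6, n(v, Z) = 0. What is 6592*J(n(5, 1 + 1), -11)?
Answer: -39552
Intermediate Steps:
6592*J(n(5, 1 + 1), -11) = 6592*(-6) = -39552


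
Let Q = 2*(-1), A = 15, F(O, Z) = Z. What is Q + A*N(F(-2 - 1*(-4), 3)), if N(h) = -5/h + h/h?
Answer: -12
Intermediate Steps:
N(h) = 1 - 5/h (N(h) = -5/h + 1 = 1 - 5/h)
Q = -2
Q + A*N(F(-2 - 1*(-4), 3)) = -2 + 15*((-5 + 3)/3) = -2 + 15*((⅓)*(-2)) = -2 + 15*(-⅔) = -2 - 10 = -12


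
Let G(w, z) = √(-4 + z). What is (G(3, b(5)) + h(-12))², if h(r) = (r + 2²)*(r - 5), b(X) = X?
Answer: 18769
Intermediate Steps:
h(r) = (-5 + r)*(4 + r) (h(r) = (r + 4)*(-5 + r) = (4 + r)*(-5 + r) = (-5 + r)*(4 + r))
(G(3, b(5)) + h(-12))² = (√(-4 + 5) + (-20 + (-12)² - 1*(-12)))² = (√1 + (-20 + 144 + 12))² = (1 + 136)² = 137² = 18769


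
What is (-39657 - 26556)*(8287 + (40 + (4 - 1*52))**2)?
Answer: -552944763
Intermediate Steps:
(-39657 - 26556)*(8287 + (40 + (4 - 1*52))**2) = -66213*(8287 + (40 + (4 - 52))**2) = -66213*(8287 + (40 - 48)**2) = -66213*(8287 + (-8)**2) = -66213*(8287 + 64) = -66213*8351 = -552944763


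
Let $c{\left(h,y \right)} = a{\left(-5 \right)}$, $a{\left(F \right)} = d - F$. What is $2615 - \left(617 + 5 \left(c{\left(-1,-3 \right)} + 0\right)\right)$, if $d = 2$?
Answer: $1963$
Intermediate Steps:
$a{\left(F \right)} = 2 - F$
$c{\left(h,y \right)} = 7$ ($c{\left(h,y \right)} = 2 - -5 = 2 + 5 = 7$)
$2615 - \left(617 + 5 \left(c{\left(-1,-3 \right)} + 0\right)\right) = 2615 - \left(617 + 5 \left(7 + 0\right)\right) = 2615 - \left(617 + 5 \cdot 7\right) = 2615 - 652 = 1963$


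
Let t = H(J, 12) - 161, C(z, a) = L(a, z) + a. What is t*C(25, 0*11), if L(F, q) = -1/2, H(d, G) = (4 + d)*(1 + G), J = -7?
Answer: 100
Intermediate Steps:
H(d, G) = (1 + G)*(4 + d)
L(F, q) = -½ (L(F, q) = -1*½ = -½)
C(z, a) = -½ + a
t = -200 (t = (4 - 7 + 4*12 + 12*(-7)) - 161 = (4 - 7 + 48 - 84) - 161 = -39 - 161 = -200)
t*C(25, 0*11) = -200*(-½ + 0*11) = -200*(-½ + 0) = -200*(-½) = 100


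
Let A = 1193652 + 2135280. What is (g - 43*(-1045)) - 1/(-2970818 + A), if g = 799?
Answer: 16377985675/358114 ≈ 45734.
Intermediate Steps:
A = 3328932
(g - 43*(-1045)) - 1/(-2970818 + A) = (799 - 43*(-1045)) - 1/(-2970818 + 3328932) = (799 + 44935) - 1/358114 = 45734 - 1*1/358114 = 45734 - 1/358114 = 16377985675/358114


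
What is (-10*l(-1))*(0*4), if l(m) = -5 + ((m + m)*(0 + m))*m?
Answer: 0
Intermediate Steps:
l(m) = -5 + 2*m**3 (l(m) = -5 + ((2*m)*m)*m = -5 + (2*m**2)*m = -5 + 2*m**3)
(-10*l(-1))*(0*4) = (-10*(-5 + 2*(-1)**3))*(0*4) = -10*(-5 + 2*(-1))*0 = -10*(-5 - 2)*0 = -10*(-7)*0 = 70*0 = 0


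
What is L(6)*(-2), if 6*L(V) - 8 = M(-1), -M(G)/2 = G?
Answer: -10/3 ≈ -3.3333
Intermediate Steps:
M(G) = -2*G
L(V) = 5/3 (L(V) = 4/3 + (-2*(-1))/6 = 4/3 + (⅙)*2 = 4/3 + ⅓ = 5/3)
L(6)*(-2) = (5/3)*(-2) = -10/3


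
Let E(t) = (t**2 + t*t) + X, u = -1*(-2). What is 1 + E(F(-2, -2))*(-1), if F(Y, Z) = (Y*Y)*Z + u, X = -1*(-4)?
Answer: -75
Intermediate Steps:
u = 2
X = 4
F(Y, Z) = 2 + Z*Y**2 (F(Y, Z) = (Y*Y)*Z + 2 = Y**2*Z + 2 = Z*Y**2 + 2 = 2 + Z*Y**2)
E(t) = 4 + 2*t**2 (E(t) = (t**2 + t*t) + 4 = (t**2 + t**2) + 4 = 2*t**2 + 4 = 4 + 2*t**2)
1 + E(F(-2, -2))*(-1) = 1 + (4 + 2*(2 - 2*(-2)**2)**2)*(-1) = 1 + (4 + 2*(2 - 2*4)**2)*(-1) = 1 + (4 + 2*(2 - 8)**2)*(-1) = 1 + (4 + 2*(-6)**2)*(-1) = 1 + (4 + 2*36)*(-1) = 1 + (4 + 72)*(-1) = 1 + 76*(-1) = 1 - 76 = -75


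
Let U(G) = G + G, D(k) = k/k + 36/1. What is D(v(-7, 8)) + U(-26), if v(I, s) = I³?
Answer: -15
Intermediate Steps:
D(k) = 37 (D(k) = 1 + 36*1 = 1 + 36 = 37)
U(G) = 2*G
D(v(-7, 8)) + U(-26) = 37 + 2*(-26) = 37 - 52 = -15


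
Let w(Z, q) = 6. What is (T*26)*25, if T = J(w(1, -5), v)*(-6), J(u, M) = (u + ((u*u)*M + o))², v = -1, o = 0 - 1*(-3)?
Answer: -2843100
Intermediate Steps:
o = 3 (o = 0 + 3 = 3)
J(u, M) = (3 + u + M*u²)² (J(u, M) = (u + ((u*u)*M + 3))² = (u + (u²*M + 3))² = (u + (M*u² + 3))² = (u + (3 + M*u²))² = (3 + u + M*u²)²)
T = -4374 (T = (3 + 6 - 1*6²)²*(-6) = (3 + 6 - 1*36)²*(-6) = (3 + 6 - 36)²*(-6) = (-27)²*(-6) = 729*(-6) = -4374)
(T*26)*25 = -4374*26*25 = -113724*25 = -2843100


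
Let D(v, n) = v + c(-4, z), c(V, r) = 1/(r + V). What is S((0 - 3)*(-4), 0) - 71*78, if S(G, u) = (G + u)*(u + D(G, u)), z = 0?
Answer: -5397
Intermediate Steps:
c(V, r) = 1/(V + r)
D(v, n) = -¼ + v (D(v, n) = v + 1/(-4 + 0) = v + 1/(-4) = v - ¼ = -¼ + v)
S(G, u) = (G + u)*(-¼ + G + u) (S(G, u) = (G + u)*(u + (-¼ + G)) = (G + u)*(-¼ + G + u))
S((0 - 3)*(-4), 0) - 71*78 = (((0 - 3)*(-4))² + 0² - (0 - 3)*(-4)/4 - ¼*0 + 2*((0 - 3)*(-4))*0) - 71*78 = ((-3*(-4))² + 0 - (-3)*(-4)/4 + 0 + 2*(-3*(-4))*0) - 5538 = (12² + 0 - ¼*12 + 0 + 2*12*0) - 5538 = (144 + 0 - 3 + 0 + 0) - 5538 = 141 - 5538 = -5397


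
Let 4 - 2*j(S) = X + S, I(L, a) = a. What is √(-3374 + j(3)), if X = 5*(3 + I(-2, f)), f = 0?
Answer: 7*I*√69 ≈ 58.146*I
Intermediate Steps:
X = 15 (X = 5*(3 + 0) = 5*3 = 15)
j(S) = -11/2 - S/2 (j(S) = 2 - (15 + S)/2 = 2 + (-15/2 - S/2) = -11/2 - S/2)
√(-3374 + j(3)) = √(-3374 + (-11/2 - ½*3)) = √(-3374 + (-11/2 - 3/2)) = √(-3374 - 7) = √(-3381) = 7*I*√69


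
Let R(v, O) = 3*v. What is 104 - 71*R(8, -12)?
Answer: -1600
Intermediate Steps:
104 - 71*R(8, -12) = 104 - 213*8 = 104 - 71*24 = 104 - 1704 = -1600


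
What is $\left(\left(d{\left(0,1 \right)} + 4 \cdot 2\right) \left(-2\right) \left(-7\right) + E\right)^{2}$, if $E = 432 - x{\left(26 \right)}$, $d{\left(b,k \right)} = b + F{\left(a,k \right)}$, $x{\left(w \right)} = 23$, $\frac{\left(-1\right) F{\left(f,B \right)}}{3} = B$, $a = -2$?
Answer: $229441$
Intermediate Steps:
$F{\left(f,B \right)} = - 3 B$
$d{\left(b,k \right)} = b - 3 k$
$E = 409$ ($E = 432 - 23 = 409$)
$\left(\left(d{\left(0,1 \right)} + 4 \cdot 2\right) \left(-2\right) \left(-7\right) + E\right)^{2} = \left(\left(\left(0 - 3\right) + 4 \cdot 2\right) \left(-2\right) \left(-7\right) + 409\right)^{2} = \left(\left(\left(0 - 3\right) + 8\right) \left(-2\right) \left(-7\right) + 409\right)^{2} = \left(\left(-3 + 8\right) \left(-2\right) \left(-7\right) + 409\right)^{2} = \left(5 \left(-2\right) \left(-7\right) + 409\right)^{2} = \left(\left(-10\right) \left(-7\right) + 409\right)^{2} = \left(70 + 409\right)^{2} = 479^{2} = 229441$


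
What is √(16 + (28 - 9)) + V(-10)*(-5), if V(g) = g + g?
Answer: 100 + √35 ≈ 105.92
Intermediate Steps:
V(g) = 2*g
√(16 + (28 - 9)) + V(-10)*(-5) = √(16 + (28 - 9)) + (2*(-10))*(-5) = √(16 + 19) - 20*(-5) = √35 + 100 = 100 + √35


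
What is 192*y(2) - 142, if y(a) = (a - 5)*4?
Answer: -2446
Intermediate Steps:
y(a) = -20 + 4*a (y(a) = (-5 + a)*4 = -20 + 4*a)
192*y(2) - 142 = 192*(-20 + 4*2) - 142 = 192*(-20 + 8) - 142 = 192*(-12) - 142 = -2304 - 142 = -2446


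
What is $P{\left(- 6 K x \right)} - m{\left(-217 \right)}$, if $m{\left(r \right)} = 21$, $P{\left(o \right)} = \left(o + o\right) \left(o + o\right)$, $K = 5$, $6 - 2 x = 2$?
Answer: $14379$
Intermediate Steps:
$x = 2$ ($x = 3 - 1 = 2$)
$P{\left(o \right)} = 4 o^{2}$ ($P{\left(o \right)} = 2 o 2 o = 4 o^{2}$)
$P{\left(- 6 K x \right)} - m{\left(-217 \right)} = 4 \left(\left(-6\right) 5 \cdot 2\right)^{2} - 21 = 4 \left(\left(-30\right) 2\right)^{2} - 21 = 4 \left(-60\right)^{2} - 21 = 4 \cdot 3600 - 21 = 14400 - 21 = 14379$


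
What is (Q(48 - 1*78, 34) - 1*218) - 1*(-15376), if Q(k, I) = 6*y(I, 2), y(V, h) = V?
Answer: 15362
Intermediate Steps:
Q(k, I) = 6*I
(Q(48 - 1*78, 34) - 1*218) - 1*(-15376) = (6*34 - 1*218) - 1*(-15376) = (204 - 218) + 15376 = -14 + 15376 = 15362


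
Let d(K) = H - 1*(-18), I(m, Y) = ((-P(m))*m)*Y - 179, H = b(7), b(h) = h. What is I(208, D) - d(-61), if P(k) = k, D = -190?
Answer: 8219956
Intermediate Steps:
H = 7
I(m, Y) = -179 - Y*m² (I(m, Y) = ((-m)*m)*Y - 179 = (-m²)*Y - 179 = -Y*m² - 179 = -179 - Y*m²)
d(K) = 25 (d(K) = 7 - 1*(-18) = 7 + 18 = 25)
I(208, D) - d(-61) = (-179 - 1*(-190)*208²) - 1*25 = (-179 - 1*(-190)*43264) - 25 = (-179 + 8220160) - 25 = 8219981 - 25 = 8219956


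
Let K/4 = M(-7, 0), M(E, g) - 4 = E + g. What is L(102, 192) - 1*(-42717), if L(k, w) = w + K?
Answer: 42897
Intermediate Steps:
M(E, g) = 4 + E + g (M(E, g) = 4 + (E + g) = 4 + E + g)
K = -12 (K = 4*(4 - 7 + 0) = 4*(-3) = -12)
L(k, w) = -12 + w (L(k, w) = w - 12 = -12 + w)
L(102, 192) - 1*(-42717) = (-12 + 192) - 1*(-42717) = 180 + 42717 = 42897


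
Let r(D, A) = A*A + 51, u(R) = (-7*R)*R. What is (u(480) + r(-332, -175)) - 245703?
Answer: -1827827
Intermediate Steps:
u(R) = -7*R²
r(D, A) = 51 + A² (r(D, A) = A² + 51 = 51 + A²)
(u(480) + r(-332, -175)) - 245703 = (-7*480² + (51 + (-175)²)) - 245703 = (-7*230400 + (51 + 30625)) - 245703 = (-1612800 + 30676) - 245703 = -1582124 - 245703 = -1827827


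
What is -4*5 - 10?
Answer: -30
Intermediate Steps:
-4*5 - 10 = -20 - 10 = -30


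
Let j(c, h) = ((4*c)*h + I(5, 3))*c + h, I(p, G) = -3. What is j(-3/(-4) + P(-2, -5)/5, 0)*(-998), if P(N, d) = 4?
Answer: 46407/10 ≈ 4640.7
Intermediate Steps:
j(c, h) = h + c*(-3 + 4*c*h) (j(c, h) = ((4*c)*h - 3)*c + h = (4*c*h - 3)*c + h = (-3 + 4*c*h)*c + h = c*(-3 + 4*c*h) + h = h + c*(-3 + 4*c*h))
j(-3/(-4) + P(-2, -5)/5, 0)*(-998) = (0 - 3*(-3/(-4) + 4/5) + 4*0*(-3/(-4) + 4/5)²)*(-998) = (0 - 3*(-3*(-¼) + 4*(⅕)) + 4*0*(-3*(-¼) + 4*(⅕))²)*(-998) = (0 - 3*(¾ + ⅘) + 4*0*(¾ + ⅘)²)*(-998) = (0 - 3*31/20 + 4*0*(31/20)²)*(-998) = (0 - 93/20 + 4*0*(961/400))*(-998) = (0 - 93/20 + 0)*(-998) = -93/20*(-998) = 46407/10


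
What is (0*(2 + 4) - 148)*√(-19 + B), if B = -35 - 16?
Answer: -148*I*√70 ≈ -1238.3*I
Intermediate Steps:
B = -51
(0*(2 + 4) - 148)*√(-19 + B) = (0*(2 + 4) - 148)*√(-19 - 51) = (0*6 - 148)*√(-70) = (0 - 148)*(I*√70) = -148*I*√70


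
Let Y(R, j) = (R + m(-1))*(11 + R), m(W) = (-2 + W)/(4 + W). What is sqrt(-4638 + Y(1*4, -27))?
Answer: I*sqrt(4593) ≈ 67.772*I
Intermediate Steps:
m(W) = (-2 + W)/(4 + W)
Y(R, j) = (-1 + R)*(11 + R) (Y(R, j) = (R + (-2 - 1)/(4 - 1))*(11 + R) = (R - 3/3)*(11 + R) = (R + (1/3)*(-3))*(11 + R) = (R - 1)*(11 + R) = (-1 + R)*(11 + R))
sqrt(-4638 + Y(1*4, -27)) = sqrt(-4638 + (-11 + (1*4)**2 + 10*(1*4))) = sqrt(-4638 + (-11 + 4**2 + 10*4)) = sqrt(-4638 + (-11 + 16 + 40)) = sqrt(-4638 + 45) = sqrt(-4593) = I*sqrt(4593)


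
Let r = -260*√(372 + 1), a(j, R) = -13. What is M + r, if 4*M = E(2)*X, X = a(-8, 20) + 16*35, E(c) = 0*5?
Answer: -260*√373 ≈ -5021.4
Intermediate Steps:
E(c) = 0
X = 547 (X = -13 + 16*35 = -13 + 560 = 547)
r = -260*√373 ≈ -5021.4
M = 0 (M = (0*547)/4 = (¼)*0 = 0)
M + r = 0 - 260*√373 = -260*√373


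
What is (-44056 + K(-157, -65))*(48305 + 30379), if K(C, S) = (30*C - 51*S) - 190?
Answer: -3591216444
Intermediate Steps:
K(C, S) = -190 - 51*S + 30*C (K(C, S) = (-51*S + 30*C) - 190 = -190 - 51*S + 30*C)
(-44056 + K(-157, -65))*(48305 + 30379) = (-44056 + (-190 - 51*(-65) + 30*(-157)))*(48305 + 30379) = (-44056 + (-190 + 3315 - 4710))*78684 = (-44056 - 1585)*78684 = -45641*78684 = -3591216444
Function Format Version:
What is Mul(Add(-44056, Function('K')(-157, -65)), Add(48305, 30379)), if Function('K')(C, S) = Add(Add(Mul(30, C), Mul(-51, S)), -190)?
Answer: -3591216444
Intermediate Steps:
Function('K')(C, S) = Add(-190, Mul(-51, S), Mul(30, C)) (Function('K')(C, S) = Add(Add(Mul(-51, S), Mul(30, C)), -190) = Add(-190, Mul(-51, S), Mul(30, C)))
Mul(Add(-44056, Function('K')(-157, -65)), Add(48305, 30379)) = Mul(Add(-44056, Add(-190, Mul(-51, -65), Mul(30, -157))), Add(48305, 30379)) = Mul(Add(-44056, Add(-190, 3315, -4710)), 78684) = Mul(Add(-44056, -1585), 78684) = Mul(-45641, 78684) = -3591216444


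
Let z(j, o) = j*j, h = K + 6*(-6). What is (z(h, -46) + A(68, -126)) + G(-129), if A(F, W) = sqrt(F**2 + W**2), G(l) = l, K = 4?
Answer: 895 + 10*sqrt(205) ≈ 1038.2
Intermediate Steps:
h = -32 (h = 4 + 6*(-6) = 4 - 36 = -32)
z(j, o) = j**2
(z(h, -46) + A(68, -126)) + G(-129) = ((-32)**2 + sqrt(68**2 + (-126)**2)) - 129 = (1024 + sqrt(4624 + 15876)) - 129 = (1024 + sqrt(20500)) - 129 = (1024 + 10*sqrt(205)) - 129 = 895 + 10*sqrt(205)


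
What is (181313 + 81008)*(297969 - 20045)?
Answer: 72905301604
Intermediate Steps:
(181313 + 81008)*(297969 - 20045) = 262321*277924 = 72905301604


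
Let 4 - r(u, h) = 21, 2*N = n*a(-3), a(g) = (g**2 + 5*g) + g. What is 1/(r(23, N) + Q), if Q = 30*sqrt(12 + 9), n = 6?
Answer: 17/18611 + 30*sqrt(21)/18611 ≈ 0.0083003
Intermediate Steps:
a(g) = g**2 + 6*g
N = -27 (N = (6*(-3*(6 - 3)))/2 = (6*(-3*3))/2 = (6*(-9))/2 = (1/2)*(-54) = -27)
r(u, h) = -17 (r(u, h) = 4 - 1*21 = 4 - 21 = -17)
Q = 30*sqrt(21) ≈ 137.48
1/(r(23, N) + Q) = 1/(-17 + 30*sqrt(21))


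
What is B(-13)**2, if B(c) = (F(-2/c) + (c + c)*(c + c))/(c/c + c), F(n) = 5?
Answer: 51529/16 ≈ 3220.6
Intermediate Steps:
B(c) = (5 + 4*c**2)/(1 + c) (B(c) = (5 + (c + c)*(c + c))/(c/c + c) = (5 + (2*c)*(2*c))/(1 + c) = (5 + 4*c**2)/(1 + c))
B(-13)**2 = ((5 + 4*(-13)**2)/(1 - 13))**2 = ((5 + 4*169)/(-12))**2 = (-(5 + 676)/12)**2 = (-1/12*681)**2 = (-227/4)**2 = 51529/16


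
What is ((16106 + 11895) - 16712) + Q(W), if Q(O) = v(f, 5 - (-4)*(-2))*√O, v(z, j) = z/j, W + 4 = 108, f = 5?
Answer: 11289 - 10*√26/3 ≈ 11272.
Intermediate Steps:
W = 104 (W = -4 + 108 = 104)
Q(O) = -5*√O/3 (Q(O) = (5/(5 - (-4)*(-2)))*√O = (5/(5 - 1*8))*√O = (5/(5 - 8))*√O = (5/(-3))*√O = (5*(-⅓))*√O = -5*√O/3)
((16106 + 11895) - 16712) + Q(W) = ((16106 + 11895) - 16712) - 10*√26/3 = (28001 - 16712) - 10*√26/3 = 11289 - 10*√26/3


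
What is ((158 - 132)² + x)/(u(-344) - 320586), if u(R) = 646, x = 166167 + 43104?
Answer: -209947/319940 ≈ -0.65621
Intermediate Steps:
x = 209271
((158 - 132)² + x)/(u(-344) - 320586) = ((158 - 132)² + 209271)/(646 - 320586) = (26² + 209271)/(-319940) = (676 + 209271)*(-1/319940) = 209947*(-1/319940) = -209947/319940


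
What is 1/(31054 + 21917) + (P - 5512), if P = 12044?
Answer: 346006573/52971 ≈ 6532.0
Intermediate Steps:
1/(31054 + 21917) + (P - 5512) = 1/(31054 + 21917) + (12044 - 5512) = 1/52971 + 6532 = 346006573/52971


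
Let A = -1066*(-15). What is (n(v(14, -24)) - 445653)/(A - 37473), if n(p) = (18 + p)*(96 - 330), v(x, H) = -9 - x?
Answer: 49387/2387 ≈ 20.690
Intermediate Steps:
n(p) = -4212 - 234*p (n(p) = (18 + p)*(-234) = -4212 - 234*p)
A = 15990
(n(v(14, -24)) - 445653)/(A - 37473) = ((-4212 - 234*(-9 - 1*14)) - 445653)/(15990 - 37473) = ((-4212 - 234*(-9 - 14)) - 445653)/(-21483) = ((-4212 - 234*(-23)) - 445653)*(-1/21483) = ((-4212 + 5382) - 445653)*(-1/21483) = (1170 - 445653)*(-1/21483) = -444483*(-1/21483) = 49387/2387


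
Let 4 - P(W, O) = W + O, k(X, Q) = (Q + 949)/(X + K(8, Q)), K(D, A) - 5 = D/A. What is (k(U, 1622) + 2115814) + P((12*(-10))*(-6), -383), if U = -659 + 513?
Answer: 241896820826/114347 ≈ 2.1155e+6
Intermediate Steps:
U = -146
K(D, A) = 5 + D/A
k(X, Q) = (949 + Q)/(5 + X + 8/Q) (k(X, Q) = (Q + 949)/(X + (5 + 8/Q)) = (949 + Q)/(5 + X + 8/Q))
P(W, O) = 4 - O - W (P(W, O) = 4 - (W + O) = 4 - (O + W) = 4 + (-O - W) = 4 - O - W)
(k(U, 1622) + 2115814) + P((12*(-10))*(-6), -383) = (1622*(949 + 1622)/(8 + 5*1622 + 1622*(-146)) + 2115814) + (4 - 1*(-383) - 12*(-10)*(-6)) = (1622*2571/(8 + 8110 - 236812) + 2115814) + (4 + 383 - (-120)*(-6)) = (1622*2571/(-228694) + 2115814) + (4 + 383 - 1*720) = (1622*(-1/228694)*2571 + 2115814) + (4 + 383 - 720) = (-2085081/114347 + 2115814) - 333 = 241934898377/114347 - 333 = 241896820826/114347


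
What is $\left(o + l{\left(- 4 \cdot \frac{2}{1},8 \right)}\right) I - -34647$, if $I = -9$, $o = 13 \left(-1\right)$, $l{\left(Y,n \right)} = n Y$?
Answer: $35340$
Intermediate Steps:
$l{\left(Y,n \right)} = Y n$
$o = -13$
$\left(o + l{\left(- 4 \cdot \frac{2}{1},8 \right)}\right) I - -34647 = \left(-13 + - 4 \cdot \frac{2}{1} \cdot 8\right) \left(-9\right) - -34647 = \left(-13 + - 4 \cdot 2 \cdot 1 \cdot 8\right) \left(-9\right) + 34647 = \left(-13 + \left(-4\right) 2 \cdot 8\right) \left(-9\right) + 34647 = \left(-13 - 64\right) \left(-9\right) + 34647 = \left(-77\right) \left(-9\right) + 34647 = 693 + 34647 = 35340$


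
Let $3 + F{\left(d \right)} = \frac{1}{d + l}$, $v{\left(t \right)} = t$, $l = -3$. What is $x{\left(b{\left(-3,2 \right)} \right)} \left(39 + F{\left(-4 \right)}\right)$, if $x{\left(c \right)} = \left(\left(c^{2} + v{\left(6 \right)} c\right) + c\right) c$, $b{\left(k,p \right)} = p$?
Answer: $\frac{9036}{7} \approx 1290.9$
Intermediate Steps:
$F{\left(d \right)} = -3 + \frac{1}{-3 + d}$ ($F{\left(d \right)} = -3 + \frac{1}{d - 3} = -3 + \frac{1}{-3 + d}$)
$x{\left(c \right)} = c \left(c^{2} + 7 c\right)$ ($x{\left(c \right)} = \left(\left(c^{2} + 6 c\right) + c\right) c = \left(c^{2} + 7 c\right) c = c \left(c^{2} + 7 c\right)$)
$x{\left(b{\left(-3,2 \right)} \right)} \left(39 + F{\left(-4 \right)}\right) = 2^{2} \left(7 + 2\right) \left(39 + \frac{10 - -12}{-3 - 4}\right) = 4 \cdot 9 \left(39 + \frac{10 + 12}{-7}\right) = 36 \left(39 - \frac{22}{7}\right) = 36 \cdot \frac{251}{7} = \frac{9036}{7}$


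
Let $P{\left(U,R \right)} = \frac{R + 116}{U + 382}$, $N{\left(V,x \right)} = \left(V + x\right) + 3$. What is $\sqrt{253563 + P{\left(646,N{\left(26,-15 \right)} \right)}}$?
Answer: $\frac{\sqrt{66990363758}}{514} \approx 503.55$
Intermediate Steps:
$N{\left(V,x \right)} = 3 + V + x$
$P{\left(U,R \right)} = \frac{116 + R}{382 + U}$
$\sqrt{253563 + P{\left(646,N{\left(26,-15 \right)} \right)}} = \sqrt{253563 + \frac{116 + \left(3 + 26 - 15\right)}{382 + 646}} = \sqrt{253563 + \frac{116 + 14}{1028}} = \sqrt{253563 + \frac{1}{1028} \cdot 130} = \sqrt{253563 + \frac{65}{514}} = \sqrt{\frac{130331447}{514}} = \frac{\sqrt{66990363758}}{514}$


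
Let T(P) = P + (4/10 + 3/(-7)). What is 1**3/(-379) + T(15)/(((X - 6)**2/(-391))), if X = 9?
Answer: -77651351/119385 ≈ -650.43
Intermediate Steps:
T(P) = -1/35 + P (T(P) = P + (4*(1/10) + 3*(-1/7)) = P + (2/5 - 3/7) = P - 1/35 = -1/35 + P)
1**3/(-379) + T(15)/(((X - 6)**2/(-391))) = 1**3/(-379) + (-1/35 + 15)/(((9 - 6)**2/(-391))) = 1*(-1/379) + 524/(35*((3**2*(-1/391)))) = -1/379 + 524/(35*((9*(-1/391)))) = -1/379 + 524/(35*(-9/391)) = -1/379 + (524/35)*(-391/9) = -1/379 - 204884/315 = -77651351/119385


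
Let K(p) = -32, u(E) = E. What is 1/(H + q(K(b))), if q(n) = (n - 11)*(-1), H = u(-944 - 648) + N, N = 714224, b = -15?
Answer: 1/712675 ≈ 1.4032e-6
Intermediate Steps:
H = 712632 (H = (-944 - 648) + 714224 = -1592 + 714224 = 712632)
q(n) = 11 - n (q(n) = (-11 + n)*(-1) = 11 - n)
1/(H + q(K(b))) = 1/(712632 + (11 - 1*(-32))) = 1/(712632 + (11 + 32)) = 1/(712632 + 43) = 1/712675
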